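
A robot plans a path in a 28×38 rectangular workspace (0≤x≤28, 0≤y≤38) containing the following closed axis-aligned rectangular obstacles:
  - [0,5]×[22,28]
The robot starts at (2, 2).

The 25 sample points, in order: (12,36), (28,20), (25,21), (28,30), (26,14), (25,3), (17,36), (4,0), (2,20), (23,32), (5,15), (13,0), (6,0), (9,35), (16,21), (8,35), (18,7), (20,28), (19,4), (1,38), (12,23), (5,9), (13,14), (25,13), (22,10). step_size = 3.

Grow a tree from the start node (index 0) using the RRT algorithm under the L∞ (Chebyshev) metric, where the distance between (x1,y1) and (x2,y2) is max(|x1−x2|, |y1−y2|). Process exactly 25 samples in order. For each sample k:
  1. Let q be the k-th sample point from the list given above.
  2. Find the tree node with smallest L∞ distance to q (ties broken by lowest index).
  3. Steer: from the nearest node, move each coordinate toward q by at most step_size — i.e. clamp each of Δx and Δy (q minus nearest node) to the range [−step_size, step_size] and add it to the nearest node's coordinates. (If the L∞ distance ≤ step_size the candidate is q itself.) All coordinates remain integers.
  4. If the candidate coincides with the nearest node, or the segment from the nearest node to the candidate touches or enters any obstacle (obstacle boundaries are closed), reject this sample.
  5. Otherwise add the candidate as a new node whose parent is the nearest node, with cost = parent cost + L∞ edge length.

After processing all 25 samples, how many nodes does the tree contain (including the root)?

1. q=(12,36) nearest=0 d=34 new=(5,5) → add node 1 parent=0 cost=3
2. q=(28,20) nearest=1 d=23 new=(8,8) → add node 2 parent=1 cost=6
3. q=(25,21) nearest=2 d=17 new=(11,11) → add node 3 parent=2 cost=9
4. q=(28,30) nearest=3 d=19 new=(14,14) → add node 4 parent=3 cost=12
5. q=(26,14) nearest=4 d=12 new=(17,14) → add node 5 parent=4 cost=15
6. q=(25,3) nearest=4 d=11 new=(17,11) → add node 6 parent=4 cost=15
7. q=(17,36) nearest=4 d=22 new=(17,17) → add node 7 parent=4 cost=15
8. q=(4,0) nearest=0 d=2 new=(4,0) → add node 8 parent=0 cost=2
9. q=(2,20) nearest=3 d=9 new=(8,14) → add node 9 parent=3 cost=12
10. q=(23,32) nearest=7 d=15 new=(20,20) → add node 10 parent=7 cost=18
11. q=(5,15) nearest=9 d=3 new=(5,15) → add node 11 parent=9 cost=15
12. q=(13,0) nearest=1 d=8 new=(8,2) → add node 12 parent=1 cost=6
13. q=(6,0) nearest=8 d=2 new=(6,0) → add node 13 parent=8 cost=4
14. q=(9,35) nearest=10 d=15 new=(17,23) → add node 14 parent=10 cost=21
15. q=(16,21) nearest=14 d=2 new=(16,21) → add node 15 parent=14 cost=23
16. q=(8,35) nearest=14 d=12 new=(14,26) → add node 16 parent=14 cost=24
17. q=(18,7) nearest=6 d=4 new=(18,8) → add node 17 parent=6 cost=18
18. q=(20,28) nearest=14 d=5 new=(20,26) → add node 18 parent=14 cost=24
19. q=(19,4) nearest=17 d=4 new=(19,5) → add node 19 parent=17 cost=21
20. q=(1,38) nearest=16 d=13 new=(11,29) → add node 20 parent=16 cost=27
21. q=(12,23) nearest=16 d=3 new=(12,23) → add node 21 parent=16 cost=27
22. q=(5,9) nearest=2 d=3 new=(5,9) → add node 22 parent=2 cost=9
23. q=(13,14) nearest=4 d=1 new=(13,14) → add node 23 parent=4 cost=13
24. q=(25,13) nearest=10 d=7 new=(23,17) → add node 24 parent=10 cost=21
25. q=(22,10) nearest=17 d=4 new=(21,10) → add node 25 parent=17 cost=21

Node count: 26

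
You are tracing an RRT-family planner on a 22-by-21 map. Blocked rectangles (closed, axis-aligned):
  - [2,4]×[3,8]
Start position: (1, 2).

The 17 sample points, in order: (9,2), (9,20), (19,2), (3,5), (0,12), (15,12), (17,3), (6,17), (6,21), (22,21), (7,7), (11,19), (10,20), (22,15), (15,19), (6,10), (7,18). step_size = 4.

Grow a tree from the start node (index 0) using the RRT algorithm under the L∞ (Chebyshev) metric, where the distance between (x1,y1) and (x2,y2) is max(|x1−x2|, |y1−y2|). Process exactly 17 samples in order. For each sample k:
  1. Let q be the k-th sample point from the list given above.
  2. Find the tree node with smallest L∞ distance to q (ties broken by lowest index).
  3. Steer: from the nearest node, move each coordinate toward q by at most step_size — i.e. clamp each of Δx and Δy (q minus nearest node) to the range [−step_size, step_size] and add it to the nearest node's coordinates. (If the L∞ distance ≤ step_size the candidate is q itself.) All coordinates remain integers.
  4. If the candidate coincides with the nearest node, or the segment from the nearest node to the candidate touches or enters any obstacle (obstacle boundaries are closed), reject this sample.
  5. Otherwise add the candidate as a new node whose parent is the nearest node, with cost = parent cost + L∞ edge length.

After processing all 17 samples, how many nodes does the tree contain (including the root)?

Node count: 14

1. q=(9,2) nearest=0 d=8 new=(5,2) → add node 1 parent=0 cost=4
2. q=(9,20) nearest=0 d=18 new=(5,6) → blocked by [2,4]×[3,8], reject
3. q=(19,2) nearest=1 d=14 new=(9,2) → add node 2 parent=1 cost=8
4. q=(3,5) nearest=0 d=3 new=(3,5) → blocked by [2,4]×[3,8], reject
5. q=(0,12) nearest=0 d=10 new=(0,6) → add node 3 parent=0 cost=4
6. q=(15,12) nearest=1 d=10 new=(9,6) → add node 4 parent=1 cost=8
7. q=(17,3) nearest=2 d=8 new=(13,3) → add node 5 parent=2 cost=12
8. q=(6,17) nearest=3 d=11 new=(4,10) → blocked by [2,4]×[3,8], reject
9. q=(6,21) nearest=3 d=15 new=(4,10) → blocked by [2,4]×[3,8], reject
10. q=(22,21) nearest=4 d=15 new=(13,10) → add node 6 parent=4 cost=12
11. q=(7,7) nearest=4 d=2 new=(7,7) → add node 7 parent=4 cost=10
12. q=(11,19) nearest=6 d=9 new=(11,14) → add node 8 parent=6 cost=16
13. q=(10,20) nearest=8 d=6 new=(10,18) → add node 9 parent=8 cost=20
14. q=(22,15) nearest=6 d=9 new=(17,14) → add node 10 parent=6 cost=16
15. q=(15,19) nearest=8 d=5 new=(15,18) → add node 11 parent=8 cost=20
16. q=(6,10) nearest=7 d=3 new=(6,10) → add node 12 parent=7 cost=13
17. q=(7,18) nearest=9 d=3 new=(7,18) → add node 13 parent=9 cost=23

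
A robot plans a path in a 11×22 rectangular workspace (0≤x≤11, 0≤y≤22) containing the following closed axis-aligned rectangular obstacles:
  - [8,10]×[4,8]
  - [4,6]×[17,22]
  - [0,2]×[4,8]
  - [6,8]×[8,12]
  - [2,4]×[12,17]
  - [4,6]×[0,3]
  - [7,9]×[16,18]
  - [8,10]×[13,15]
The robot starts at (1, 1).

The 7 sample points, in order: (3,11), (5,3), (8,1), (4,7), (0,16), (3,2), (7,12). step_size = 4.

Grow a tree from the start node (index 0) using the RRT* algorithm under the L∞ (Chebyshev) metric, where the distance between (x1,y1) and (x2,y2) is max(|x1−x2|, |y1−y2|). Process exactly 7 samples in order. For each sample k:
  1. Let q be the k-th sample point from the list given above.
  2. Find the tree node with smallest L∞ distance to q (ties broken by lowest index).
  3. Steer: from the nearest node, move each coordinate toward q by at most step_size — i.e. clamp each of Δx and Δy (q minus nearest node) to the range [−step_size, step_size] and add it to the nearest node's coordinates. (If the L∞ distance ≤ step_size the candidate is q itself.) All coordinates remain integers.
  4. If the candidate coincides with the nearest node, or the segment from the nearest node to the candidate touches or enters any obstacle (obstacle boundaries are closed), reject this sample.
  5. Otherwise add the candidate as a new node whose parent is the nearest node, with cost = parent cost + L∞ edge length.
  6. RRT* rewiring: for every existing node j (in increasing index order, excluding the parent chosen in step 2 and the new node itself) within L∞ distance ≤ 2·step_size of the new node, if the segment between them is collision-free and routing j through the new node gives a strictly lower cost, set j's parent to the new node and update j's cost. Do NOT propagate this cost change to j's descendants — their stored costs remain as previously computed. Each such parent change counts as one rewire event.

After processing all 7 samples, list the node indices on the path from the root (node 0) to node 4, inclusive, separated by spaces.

Path: 0 4

1. q=(3,11) nearest=0 d=10 new=(3,5) → add node 1 parent=0 cost=4
2. q=(5,3) nearest=1 d=2 new=(5,3) → blocked by [4,6]×[0,3], reject
3. q=(8,1) nearest=1 d=5 new=(7,1) → blocked by [4,6]×[0,3], reject
4. q=(4,7) nearest=1 d=2 new=(4,7) → add node 2 parent=1 cost=6
5. q=(0,16) nearest=2 d=9 new=(0,11) → add node 3 parent=2 cost=10
6. q=(3,2) nearest=0 d=2 new=(3,2) → add node 4 parent=0 cost=2
7. q=(7,12) nearest=2 d=5 new=(7,11) → blocked by [6,8]×[8,12], reject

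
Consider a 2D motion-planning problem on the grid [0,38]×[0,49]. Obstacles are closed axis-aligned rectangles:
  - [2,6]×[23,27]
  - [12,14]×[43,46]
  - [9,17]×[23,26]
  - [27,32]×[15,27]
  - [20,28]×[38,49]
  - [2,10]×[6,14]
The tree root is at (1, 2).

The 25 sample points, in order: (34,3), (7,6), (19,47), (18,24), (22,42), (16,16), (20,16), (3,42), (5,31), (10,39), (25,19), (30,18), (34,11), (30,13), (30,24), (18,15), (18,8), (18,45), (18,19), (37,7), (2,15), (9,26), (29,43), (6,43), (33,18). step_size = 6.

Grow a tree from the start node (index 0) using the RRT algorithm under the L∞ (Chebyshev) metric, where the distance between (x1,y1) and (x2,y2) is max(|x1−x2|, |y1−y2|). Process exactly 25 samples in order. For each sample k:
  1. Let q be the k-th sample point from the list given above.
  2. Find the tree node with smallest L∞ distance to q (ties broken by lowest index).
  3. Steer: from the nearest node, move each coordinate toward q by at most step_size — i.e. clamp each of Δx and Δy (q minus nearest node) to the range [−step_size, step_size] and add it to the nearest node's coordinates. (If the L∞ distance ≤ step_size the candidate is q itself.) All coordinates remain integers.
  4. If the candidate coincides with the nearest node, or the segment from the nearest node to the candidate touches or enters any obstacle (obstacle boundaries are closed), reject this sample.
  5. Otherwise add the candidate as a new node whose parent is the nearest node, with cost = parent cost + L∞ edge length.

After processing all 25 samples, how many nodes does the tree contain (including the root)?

1. q=(34,3) nearest=0 d=33 new=(7,3) → add node 1 parent=0 cost=6
2. q=(7,6) nearest=1 d=3 new=(7,6) → blocked by [2,10]×[6,14], reject
3. q=(19,47) nearest=1 d=44 new=(13,9) → blocked by [2,10]×[6,14], reject
4. q=(18,24) nearest=1 d=21 new=(13,9) → blocked by [2,10]×[6,14], reject
5. q=(22,42) nearest=1 d=39 new=(13,9) → blocked by [2,10]×[6,14], reject
6. q=(16,16) nearest=1 d=13 new=(13,9) → blocked by [2,10]×[6,14], reject
7. q=(20,16) nearest=1 d=13 new=(13,9) → blocked by [2,10]×[6,14], reject
8. q=(3,42) nearest=1 d=39 new=(3,9) → blocked by [2,10]×[6,14], reject
9. q=(5,31) nearest=1 d=28 new=(5,9) → blocked by [2,10]×[6,14], reject
10. q=(10,39) nearest=1 d=36 new=(10,9) → blocked by [2,10]×[6,14], reject
11. q=(25,19) nearest=1 d=18 new=(13,9) → blocked by [2,10]×[6,14], reject
12. q=(30,18) nearest=1 d=23 new=(13,9) → blocked by [2,10]×[6,14], reject
13. q=(34,11) nearest=1 d=27 new=(13,9) → blocked by [2,10]×[6,14], reject
14. q=(30,13) nearest=1 d=23 new=(13,9) → blocked by [2,10]×[6,14], reject
15. q=(30,24) nearest=1 d=23 new=(13,9) → blocked by [2,10]×[6,14], reject
16. q=(18,15) nearest=1 d=12 new=(13,9) → blocked by [2,10]×[6,14], reject
17. q=(18,8) nearest=1 d=11 new=(13,8) → add node 2 parent=1 cost=12
18. q=(18,45) nearest=2 d=37 new=(18,14) → add node 3 parent=2 cost=18
19. q=(18,19) nearest=3 d=5 new=(18,19) → add node 4 parent=3 cost=23
20. q=(37,7) nearest=3 d=19 new=(24,8) → add node 5 parent=3 cost=24
21. q=(2,15) nearest=2 d=11 new=(7,14) → blocked by [2,10]×[6,14], reject
22. q=(9,26) nearest=4 d=9 new=(12,25) → blocked by [9,17]×[23,26], reject
23. q=(29,43) nearest=4 d=24 new=(24,25) → add node 6 parent=4 cost=29
24. q=(6,43) nearest=6 d=18 new=(18,31) → add node 7 parent=6 cost=35
25. q=(33,18) nearest=6 d=9 new=(30,19) → blocked by [27,32]×[15,27], reject

Node count: 8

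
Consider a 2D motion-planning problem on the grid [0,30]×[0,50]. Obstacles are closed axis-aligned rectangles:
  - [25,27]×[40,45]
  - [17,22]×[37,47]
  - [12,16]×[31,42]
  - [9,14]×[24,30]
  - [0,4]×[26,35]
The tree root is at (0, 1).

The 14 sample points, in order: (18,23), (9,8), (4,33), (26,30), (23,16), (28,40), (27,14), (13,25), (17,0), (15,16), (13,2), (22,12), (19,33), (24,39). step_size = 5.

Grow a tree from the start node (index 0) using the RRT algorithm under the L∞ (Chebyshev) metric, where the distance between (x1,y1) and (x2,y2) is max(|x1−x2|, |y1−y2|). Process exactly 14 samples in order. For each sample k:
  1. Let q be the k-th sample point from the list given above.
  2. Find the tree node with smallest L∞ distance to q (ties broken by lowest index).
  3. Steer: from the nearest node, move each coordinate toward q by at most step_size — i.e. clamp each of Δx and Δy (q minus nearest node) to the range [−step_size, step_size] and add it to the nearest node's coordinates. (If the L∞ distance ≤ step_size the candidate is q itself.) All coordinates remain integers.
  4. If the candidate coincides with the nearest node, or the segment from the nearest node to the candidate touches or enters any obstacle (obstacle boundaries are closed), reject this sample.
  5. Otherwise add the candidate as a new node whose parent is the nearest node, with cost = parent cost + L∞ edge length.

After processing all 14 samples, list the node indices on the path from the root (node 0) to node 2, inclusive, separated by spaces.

Path: 0 1 2

1. q=(18,23) nearest=0 d=22 new=(5,6) → add node 1 parent=0 cost=5
2. q=(9,8) nearest=1 d=4 new=(9,8) → add node 2 parent=1 cost=9
3. q=(4,33) nearest=2 d=25 new=(4,13) → add node 3 parent=2 cost=14
4. q=(26,30) nearest=2 d=22 new=(14,13) → add node 4 parent=2 cost=14
5. q=(23,16) nearest=4 d=9 new=(19,16) → add node 5 parent=4 cost=19
6. q=(28,40) nearest=5 d=24 new=(24,21) → add node 6 parent=5 cost=24
7. q=(27,14) nearest=6 d=7 new=(27,16) → add node 7 parent=6 cost=29
8. q=(13,25) nearest=5 d=9 new=(14,21) → add node 8 parent=5 cost=24
9. q=(17,0) nearest=2 d=8 new=(14,3) → add node 9 parent=2 cost=14
10. q=(15,16) nearest=4 d=3 new=(15,16) → add node 10 parent=4 cost=17
11. q=(13,2) nearest=9 d=1 new=(13,2) → add node 11 parent=9 cost=15
12. q=(22,12) nearest=5 d=4 new=(22,12) → add node 12 parent=5 cost=23
13. q=(19,33) nearest=6 d=12 new=(19,26) → add node 13 parent=6 cost=29
14. q=(24,39) nearest=13 d=13 new=(24,31) → add node 14 parent=13 cost=34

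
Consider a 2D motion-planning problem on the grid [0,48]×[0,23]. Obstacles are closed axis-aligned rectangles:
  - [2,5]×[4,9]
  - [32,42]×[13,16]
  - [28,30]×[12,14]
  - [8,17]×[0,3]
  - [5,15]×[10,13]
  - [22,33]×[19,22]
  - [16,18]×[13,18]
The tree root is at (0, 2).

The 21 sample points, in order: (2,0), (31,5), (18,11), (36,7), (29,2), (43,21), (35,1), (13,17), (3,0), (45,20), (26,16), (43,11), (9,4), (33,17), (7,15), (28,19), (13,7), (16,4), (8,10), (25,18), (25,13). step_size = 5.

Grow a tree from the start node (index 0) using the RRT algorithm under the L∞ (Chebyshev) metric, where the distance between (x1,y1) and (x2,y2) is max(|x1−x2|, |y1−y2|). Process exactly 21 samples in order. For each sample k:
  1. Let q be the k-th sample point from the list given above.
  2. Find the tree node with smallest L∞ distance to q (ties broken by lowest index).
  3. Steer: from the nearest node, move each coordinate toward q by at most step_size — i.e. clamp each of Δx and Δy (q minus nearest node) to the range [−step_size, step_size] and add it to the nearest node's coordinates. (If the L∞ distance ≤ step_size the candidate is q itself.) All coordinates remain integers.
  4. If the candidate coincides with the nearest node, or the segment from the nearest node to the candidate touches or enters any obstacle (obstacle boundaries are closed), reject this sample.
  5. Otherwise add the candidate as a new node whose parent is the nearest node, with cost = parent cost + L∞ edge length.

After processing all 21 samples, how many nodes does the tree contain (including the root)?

Node count: 12

1. q=(2,0) nearest=0 d=2 new=(2,0) → add node 1 parent=0 cost=2
2. q=(31,5) nearest=1 d=29 new=(7,5) → add node 2 parent=1 cost=7
3. q=(18,11) nearest=2 d=11 new=(12,10) → blocked by [5,15]×[10,13], reject
4. q=(36,7) nearest=2 d=29 new=(12,7) → add node 3 parent=2 cost=12
5. q=(29,2) nearest=3 d=17 new=(17,2) → blocked by [8,17]×[0,3], reject
6. q=(43,21) nearest=3 d=31 new=(17,12) → blocked by [5,15]×[10,13], reject
7. q=(35,1) nearest=3 d=23 new=(17,2) → blocked by [8,17]×[0,3], reject
8. q=(13,17) nearest=3 d=10 new=(13,12) → blocked by [5,15]×[10,13], reject
9. q=(3,0) nearest=1 d=1 new=(3,0) → add node 4 parent=1 cost=3
10. q=(45,20) nearest=3 d=33 new=(17,12) → blocked by [5,15]×[10,13], reject
11. q=(26,16) nearest=3 d=14 new=(17,12) → blocked by [5,15]×[10,13], reject
12. q=(43,11) nearest=3 d=31 new=(17,11) → add node 5 parent=3 cost=17
13. q=(9,4) nearest=2 d=2 new=(9,4) → add node 6 parent=2 cost=9
14. q=(33,17) nearest=5 d=16 new=(22,16) → add node 7 parent=5 cost=22
15. q=(7,15) nearest=3 d=8 new=(7,12) → blocked by [5,15]×[10,13], reject
16. q=(28,19) nearest=7 d=6 new=(27,19) → blocked by [22,33]×[19,22], reject
17. q=(13,7) nearest=3 d=1 new=(13,7) → add node 8 parent=3 cost=13
18. q=(16,4) nearest=8 d=3 new=(16,4) → add node 9 parent=8 cost=16
19. q=(8,10) nearest=3 d=4 new=(8,10) → blocked by [5,15]×[10,13], reject
20. q=(25,18) nearest=7 d=3 new=(25,18) → add node 10 parent=7 cost=25
21. q=(25,13) nearest=7 d=3 new=(25,13) → add node 11 parent=7 cost=25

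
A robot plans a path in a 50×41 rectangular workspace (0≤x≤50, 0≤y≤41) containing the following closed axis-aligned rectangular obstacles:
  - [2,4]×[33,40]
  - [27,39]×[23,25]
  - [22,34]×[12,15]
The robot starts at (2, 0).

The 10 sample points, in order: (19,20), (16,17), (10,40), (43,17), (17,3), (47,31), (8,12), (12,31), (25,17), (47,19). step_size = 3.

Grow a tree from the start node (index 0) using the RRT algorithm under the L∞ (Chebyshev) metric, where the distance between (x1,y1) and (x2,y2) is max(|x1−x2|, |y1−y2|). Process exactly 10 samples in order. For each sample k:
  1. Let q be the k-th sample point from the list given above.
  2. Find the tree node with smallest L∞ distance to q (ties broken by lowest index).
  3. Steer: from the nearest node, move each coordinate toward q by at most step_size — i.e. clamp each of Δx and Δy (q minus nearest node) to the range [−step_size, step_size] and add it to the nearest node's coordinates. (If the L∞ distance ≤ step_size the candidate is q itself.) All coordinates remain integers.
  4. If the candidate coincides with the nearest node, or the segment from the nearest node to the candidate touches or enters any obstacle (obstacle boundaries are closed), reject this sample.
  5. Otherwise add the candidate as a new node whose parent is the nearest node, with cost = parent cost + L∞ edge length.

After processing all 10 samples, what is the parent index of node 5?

Parent of node 5: 3

1. q=(19,20) nearest=0 d=20 new=(5,3) → add node 1 parent=0 cost=3
2. q=(16,17) nearest=1 d=14 new=(8,6) → add node 2 parent=1 cost=6
3. q=(10,40) nearest=2 d=34 new=(10,9) → add node 3 parent=2 cost=9
4. q=(43,17) nearest=3 d=33 new=(13,12) → add node 4 parent=3 cost=12
5. q=(17,3) nearest=3 d=7 new=(13,6) → add node 5 parent=3 cost=12
6. q=(47,31) nearest=4 d=34 new=(16,15) → add node 6 parent=4 cost=15
7. q=(8,12) nearest=3 d=3 new=(8,12) → add node 7 parent=3 cost=12
8. q=(12,31) nearest=6 d=16 new=(13,18) → add node 8 parent=6 cost=18
9. q=(25,17) nearest=6 d=9 new=(19,17) → add node 9 parent=6 cost=18
10. q=(47,19) nearest=9 d=28 new=(22,19) → add node 10 parent=9 cost=21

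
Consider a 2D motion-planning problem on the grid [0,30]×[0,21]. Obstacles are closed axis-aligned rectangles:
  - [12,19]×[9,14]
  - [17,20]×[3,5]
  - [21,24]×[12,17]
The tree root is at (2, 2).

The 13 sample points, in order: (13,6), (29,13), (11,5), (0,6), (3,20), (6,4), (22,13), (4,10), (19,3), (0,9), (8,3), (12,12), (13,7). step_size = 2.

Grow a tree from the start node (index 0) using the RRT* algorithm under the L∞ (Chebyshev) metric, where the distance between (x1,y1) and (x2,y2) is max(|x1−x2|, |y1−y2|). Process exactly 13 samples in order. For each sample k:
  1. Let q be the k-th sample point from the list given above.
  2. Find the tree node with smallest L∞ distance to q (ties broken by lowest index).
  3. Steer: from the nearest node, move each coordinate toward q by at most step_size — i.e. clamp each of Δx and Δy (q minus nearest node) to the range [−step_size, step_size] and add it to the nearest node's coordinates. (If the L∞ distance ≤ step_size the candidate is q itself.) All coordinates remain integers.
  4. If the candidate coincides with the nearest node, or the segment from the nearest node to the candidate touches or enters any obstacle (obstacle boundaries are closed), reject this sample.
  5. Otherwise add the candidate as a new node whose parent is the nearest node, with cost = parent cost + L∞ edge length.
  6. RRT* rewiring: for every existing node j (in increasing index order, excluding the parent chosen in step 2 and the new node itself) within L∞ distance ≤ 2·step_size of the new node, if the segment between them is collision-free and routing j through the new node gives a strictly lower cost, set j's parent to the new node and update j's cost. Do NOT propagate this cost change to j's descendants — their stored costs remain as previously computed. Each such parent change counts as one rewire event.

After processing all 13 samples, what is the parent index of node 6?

1. q=(13,6) nearest=0 d=11 new=(4,4) → add node 1 parent=0 cost=2
2. q=(29,13) nearest=1 d=25 new=(6,6) → add node 2 parent=1 cost=4
3. q=(11,5) nearest=2 d=5 new=(8,5) → add node 3 parent=2 cost=6
4. q=(0,6) nearest=0 d=4 new=(0,4) → add node 4 parent=0 cost=2
5. q=(3,20) nearest=2 d=14 new=(4,8) → add node 5 parent=2 cost=6
6. q=(6,4) nearest=1 d=2 new=(6,4) → add node 6 parent=1 cost=4
7. q=(22,13) nearest=3 d=14 new=(10,7) → add node 7 parent=3 cost=8
8. q=(4,10) nearest=5 d=2 new=(4,10) → add node 8 parent=5 cost=8
9. q=(19,3) nearest=7 d=9 new=(12,5) → add node 9 parent=7 cost=10
10. q=(0,9) nearest=5 d=4 new=(2,9) → add node 10 parent=5 cost=8
11. q=(8,3) nearest=3 d=2 new=(8,3) → add node 11 parent=3 cost=8
12. q=(12,12) nearest=7 d=5 new=(12,9) → blocked by [12,19]×[9,14], reject
13. q=(13,7) nearest=9 d=2 new=(13,7) → add node 12 parent=9 cost=12

Parent of node 6: 1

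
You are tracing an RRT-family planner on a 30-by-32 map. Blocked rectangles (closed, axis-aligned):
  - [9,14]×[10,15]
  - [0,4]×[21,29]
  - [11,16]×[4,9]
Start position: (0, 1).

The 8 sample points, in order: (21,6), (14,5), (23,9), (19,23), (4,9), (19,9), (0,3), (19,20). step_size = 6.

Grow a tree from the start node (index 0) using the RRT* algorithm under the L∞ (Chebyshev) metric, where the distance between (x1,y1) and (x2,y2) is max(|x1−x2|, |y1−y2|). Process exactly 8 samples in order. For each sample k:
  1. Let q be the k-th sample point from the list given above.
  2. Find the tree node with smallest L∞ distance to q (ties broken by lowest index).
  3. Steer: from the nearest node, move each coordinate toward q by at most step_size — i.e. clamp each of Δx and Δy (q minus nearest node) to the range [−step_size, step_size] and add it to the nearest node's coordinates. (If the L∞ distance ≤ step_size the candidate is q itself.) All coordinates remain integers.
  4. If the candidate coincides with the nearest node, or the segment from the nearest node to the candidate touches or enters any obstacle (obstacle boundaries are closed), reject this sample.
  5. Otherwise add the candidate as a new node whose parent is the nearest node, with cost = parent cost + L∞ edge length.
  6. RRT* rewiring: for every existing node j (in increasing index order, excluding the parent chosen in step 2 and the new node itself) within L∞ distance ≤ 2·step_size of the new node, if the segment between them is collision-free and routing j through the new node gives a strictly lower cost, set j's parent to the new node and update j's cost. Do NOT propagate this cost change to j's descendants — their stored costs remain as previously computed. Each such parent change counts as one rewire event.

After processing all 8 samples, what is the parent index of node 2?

Parent of node 2: 3

1. q=(21,6) nearest=0 d=21 new=(6,6) → add node 1 parent=0 cost=6
2. q=(14,5) nearest=1 d=8 new=(12,5) → blocked by [11,16]×[4,9], reject
3. q=(23,9) nearest=1 d=17 new=(12,9) → blocked by [11,16]×[4,9], reject
4. q=(19,23) nearest=1 d=17 new=(12,12) → blocked by [9,14]×[10,15], reject
5. q=(4,9) nearest=1 d=3 new=(4,9) → add node 2 parent=1 cost=9
6. q=(19,9) nearest=1 d=13 new=(12,9) → blocked by [11,16]×[4,9], reject
7. q=(0,3) nearest=0 d=2 new=(0,3) → add node 3 parent=0 cost=2; rewire 2→3 (8<9)
8. q=(19,20) nearest=1 d=14 new=(12,12) → blocked by [9,14]×[10,15], reject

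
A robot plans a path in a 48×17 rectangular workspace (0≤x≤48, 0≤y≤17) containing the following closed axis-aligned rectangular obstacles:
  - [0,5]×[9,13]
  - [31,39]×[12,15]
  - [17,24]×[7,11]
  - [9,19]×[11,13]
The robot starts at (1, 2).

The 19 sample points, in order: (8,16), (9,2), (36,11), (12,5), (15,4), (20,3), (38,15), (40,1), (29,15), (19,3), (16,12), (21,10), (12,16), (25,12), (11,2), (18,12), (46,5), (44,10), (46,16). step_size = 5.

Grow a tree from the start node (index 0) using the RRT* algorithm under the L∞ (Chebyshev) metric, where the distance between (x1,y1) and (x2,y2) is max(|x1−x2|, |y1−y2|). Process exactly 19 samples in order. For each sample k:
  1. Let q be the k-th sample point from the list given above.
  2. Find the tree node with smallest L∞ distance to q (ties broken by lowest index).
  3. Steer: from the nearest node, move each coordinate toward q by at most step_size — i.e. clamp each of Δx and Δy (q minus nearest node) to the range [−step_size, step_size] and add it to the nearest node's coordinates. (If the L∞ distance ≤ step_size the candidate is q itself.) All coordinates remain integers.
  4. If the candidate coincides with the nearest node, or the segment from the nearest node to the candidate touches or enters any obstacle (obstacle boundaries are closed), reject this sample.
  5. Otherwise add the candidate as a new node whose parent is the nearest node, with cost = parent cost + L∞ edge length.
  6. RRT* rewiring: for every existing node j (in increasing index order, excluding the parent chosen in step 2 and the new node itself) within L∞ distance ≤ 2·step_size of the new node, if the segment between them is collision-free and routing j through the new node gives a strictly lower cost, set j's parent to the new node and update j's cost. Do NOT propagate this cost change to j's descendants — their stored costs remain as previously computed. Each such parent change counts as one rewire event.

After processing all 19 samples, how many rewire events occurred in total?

Rewire events: 4

1. q=(8,16) nearest=0 d=14 new=(6,7) → add node 1 parent=0 cost=5
2. q=(9,2) nearest=1 d=5 new=(9,2) → add node 2 parent=1 cost=10
3. q=(36,11) nearest=2 d=27 new=(14,7) → add node 3 parent=2 cost=15
4. q=(12,5) nearest=3 d=2 new=(12,5) → add node 4 parent=3 cost=17
5. q=(15,4) nearest=3 d=3 new=(15,4) → add node 5 parent=3 cost=18
6. q=(20,3) nearest=5 d=5 new=(20,3) → add node 6 parent=5 cost=23
7. q=(38,15) nearest=6 d=18 new=(25,8) → blocked by [17,24]×[7,11], reject
8. q=(40,1) nearest=6 d=20 new=(25,1) → add node 7 parent=6 cost=28
9. q=(29,15) nearest=6 d=12 new=(25,8) → blocked by [17,24]×[7,11], reject
10. q=(19,3) nearest=6 d=1 new=(19,3) → add node 8 parent=6 cost=24
11. q=(16,12) nearest=3 d=5 new=(16,12) → blocked by [9,19]×[11,13], reject
12. q=(21,10) nearest=5 d=6 new=(20,9) → blocked by [17,24]×[7,11], reject
13. q=(12,16) nearest=1 d=9 new=(11,12) → blocked by [9,19]×[11,13], reject
14. q=(25,12) nearest=6 d=9 new=(25,8) → blocked by [17,24]×[7,11], reject
15. q=(11,2) nearest=2 d=2 new=(11,2) → add node 9 parent=2 cost=12; rewire 4→9 (15<17); rewire 5→9 (16<18); rewire 6→9 (21<23); rewire 8→9 (20<24)
16. q=(18,12) nearest=3 d=5 new=(18,12) → blocked by [17,24]×[7,11], reject
17. q=(46,5) nearest=7 d=21 new=(30,5) → add node 10 parent=7 cost=33
18. q=(44,10) nearest=10 d=14 new=(35,10) → add node 11 parent=10 cost=38
19. q=(46,16) nearest=11 d=11 new=(40,15) → blocked by [31,39]×[12,15], reject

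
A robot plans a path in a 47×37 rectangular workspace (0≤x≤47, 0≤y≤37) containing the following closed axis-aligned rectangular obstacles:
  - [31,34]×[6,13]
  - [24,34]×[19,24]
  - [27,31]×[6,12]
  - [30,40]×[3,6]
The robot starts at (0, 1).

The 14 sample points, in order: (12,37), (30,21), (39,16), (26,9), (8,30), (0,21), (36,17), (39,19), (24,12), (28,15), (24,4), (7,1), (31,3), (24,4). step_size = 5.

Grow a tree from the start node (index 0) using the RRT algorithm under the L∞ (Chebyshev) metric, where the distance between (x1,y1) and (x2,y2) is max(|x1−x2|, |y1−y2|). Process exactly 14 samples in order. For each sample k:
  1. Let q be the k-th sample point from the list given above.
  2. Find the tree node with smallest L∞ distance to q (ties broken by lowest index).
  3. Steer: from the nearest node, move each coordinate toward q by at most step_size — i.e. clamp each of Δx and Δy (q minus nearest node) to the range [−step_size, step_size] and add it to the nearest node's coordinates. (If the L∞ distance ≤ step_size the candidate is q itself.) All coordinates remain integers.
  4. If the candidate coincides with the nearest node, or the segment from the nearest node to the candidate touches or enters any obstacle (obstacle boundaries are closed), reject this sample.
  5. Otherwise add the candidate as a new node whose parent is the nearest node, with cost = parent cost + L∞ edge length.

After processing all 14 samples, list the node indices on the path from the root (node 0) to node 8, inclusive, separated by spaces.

Path: 0 1 2 3 4 8

1. q=(12,37) nearest=0 d=36 new=(5,6) → add node 1 parent=0 cost=5
2. q=(30,21) nearest=1 d=25 new=(10,11) → add node 2 parent=1 cost=10
3. q=(39,16) nearest=2 d=29 new=(15,16) → add node 3 parent=2 cost=15
4. q=(26,9) nearest=3 d=11 new=(20,11) → add node 4 parent=3 cost=20
5. q=(8,30) nearest=3 d=14 new=(10,21) → add node 5 parent=3 cost=20
6. q=(0,21) nearest=2 d=10 new=(5,16) → add node 6 parent=2 cost=15
7. q=(36,17) nearest=4 d=16 new=(25,16) → add node 7 parent=4 cost=25
8. q=(39,19) nearest=7 d=14 new=(30,19) → blocked by [24,34]×[19,24], reject
9. q=(24,12) nearest=4 d=4 new=(24,12) → add node 8 parent=4 cost=24
10. q=(28,15) nearest=7 d=3 new=(28,15) → add node 9 parent=7 cost=28
11. q=(24,4) nearest=4 d=7 new=(24,6) → add node 10 parent=4 cost=25
12. q=(7,1) nearest=1 d=5 new=(7,1) → add node 11 parent=1 cost=10
13. q=(31,3) nearest=10 d=7 new=(29,3) → add node 12 parent=10 cost=30
14. q=(24,4) nearest=10 d=2 new=(24,4) → add node 13 parent=10 cost=27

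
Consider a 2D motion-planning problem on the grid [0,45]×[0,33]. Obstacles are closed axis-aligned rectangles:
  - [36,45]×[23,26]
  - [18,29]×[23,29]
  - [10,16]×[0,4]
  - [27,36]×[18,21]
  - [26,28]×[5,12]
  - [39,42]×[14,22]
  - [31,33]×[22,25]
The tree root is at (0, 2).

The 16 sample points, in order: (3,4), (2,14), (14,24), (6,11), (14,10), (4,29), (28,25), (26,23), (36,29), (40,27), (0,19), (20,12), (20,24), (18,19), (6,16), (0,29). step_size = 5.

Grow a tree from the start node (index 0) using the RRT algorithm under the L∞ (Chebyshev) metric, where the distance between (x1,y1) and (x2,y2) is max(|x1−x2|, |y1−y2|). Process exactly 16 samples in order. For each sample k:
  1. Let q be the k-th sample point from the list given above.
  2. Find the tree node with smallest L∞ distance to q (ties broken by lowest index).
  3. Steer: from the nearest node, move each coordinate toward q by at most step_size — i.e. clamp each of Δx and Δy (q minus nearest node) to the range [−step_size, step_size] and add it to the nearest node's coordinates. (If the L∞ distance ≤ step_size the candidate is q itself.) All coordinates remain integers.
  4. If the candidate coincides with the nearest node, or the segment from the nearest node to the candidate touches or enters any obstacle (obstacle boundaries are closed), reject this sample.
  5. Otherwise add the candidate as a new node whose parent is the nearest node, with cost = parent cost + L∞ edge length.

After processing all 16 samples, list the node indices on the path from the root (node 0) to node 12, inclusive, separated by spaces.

Path: 0 1 2 3 12

1. q=(3,4) nearest=0 d=3 new=(3,4) → add node 1 parent=0 cost=3
2. q=(2,14) nearest=1 d=10 new=(2,9) → add node 2 parent=1 cost=8
3. q=(14,24) nearest=2 d=15 new=(7,14) → add node 3 parent=2 cost=13
4. q=(6,11) nearest=3 d=3 new=(6,11) → add node 4 parent=3 cost=16
5. q=(14,10) nearest=3 d=7 new=(12,10) → add node 5 parent=3 cost=18
6. q=(4,29) nearest=3 d=15 new=(4,19) → add node 6 parent=3 cost=18
7. q=(28,25) nearest=5 d=16 new=(17,15) → add node 7 parent=5 cost=23
8. q=(26,23) nearest=7 d=9 new=(22,20) → add node 8 parent=7 cost=28
9. q=(36,29) nearest=8 d=14 new=(27,25) → blocked by [18,29]×[23,29], reject
10. q=(40,27) nearest=8 d=18 new=(27,25) → blocked by [18,29]×[23,29], reject
11. q=(0,19) nearest=6 d=4 new=(0,19) → add node 9 parent=6 cost=22
12. q=(20,12) nearest=7 d=3 new=(20,12) → add node 10 parent=7 cost=26
13. q=(20,24) nearest=8 d=4 new=(20,24) → blocked by [18,29]×[23,29], reject
14. q=(18,19) nearest=7 d=4 new=(18,19) → add node 11 parent=7 cost=27
15. q=(6,16) nearest=3 d=2 new=(6,16) → add node 12 parent=3 cost=15
16. q=(0,29) nearest=6 d=10 new=(0,24) → add node 13 parent=6 cost=23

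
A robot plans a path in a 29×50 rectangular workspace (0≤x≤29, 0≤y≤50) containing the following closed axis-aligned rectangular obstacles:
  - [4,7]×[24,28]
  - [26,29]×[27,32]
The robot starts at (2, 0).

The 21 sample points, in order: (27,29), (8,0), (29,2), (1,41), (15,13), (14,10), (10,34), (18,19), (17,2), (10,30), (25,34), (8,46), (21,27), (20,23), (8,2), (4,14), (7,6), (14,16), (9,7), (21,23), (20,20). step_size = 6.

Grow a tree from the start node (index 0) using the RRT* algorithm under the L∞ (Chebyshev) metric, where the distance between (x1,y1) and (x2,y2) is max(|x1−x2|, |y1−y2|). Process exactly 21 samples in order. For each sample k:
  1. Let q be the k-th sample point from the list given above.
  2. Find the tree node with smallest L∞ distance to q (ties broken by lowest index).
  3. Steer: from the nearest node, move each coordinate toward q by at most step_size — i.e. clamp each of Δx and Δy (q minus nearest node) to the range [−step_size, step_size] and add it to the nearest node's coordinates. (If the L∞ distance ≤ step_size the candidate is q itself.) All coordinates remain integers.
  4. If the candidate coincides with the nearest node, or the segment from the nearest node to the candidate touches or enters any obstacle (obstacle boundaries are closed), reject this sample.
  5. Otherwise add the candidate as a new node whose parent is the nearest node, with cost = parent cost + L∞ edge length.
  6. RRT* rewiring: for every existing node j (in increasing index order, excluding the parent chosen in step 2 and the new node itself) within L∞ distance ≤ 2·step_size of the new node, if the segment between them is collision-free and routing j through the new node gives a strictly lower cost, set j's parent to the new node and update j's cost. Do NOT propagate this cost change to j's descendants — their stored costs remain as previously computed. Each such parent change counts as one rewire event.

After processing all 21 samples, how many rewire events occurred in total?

Rewire events: 4

1. q=(27,29) nearest=0 d=29 new=(8,6) → add node 1 parent=0 cost=6
2. q=(8,0) nearest=0 d=6 new=(8,0) → add node 2 parent=0 cost=6
3. q=(29,2) nearest=1 d=21 new=(14,2) → add node 3 parent=1 cost=12
4. q=(1,41) nearest=1 d=35 new=(2,12) → add node 4 parent=1 cost=12
5. q=(15,13) nearest=1 d=7 new=(14,12) → add node 5 parent=1 cost=12
6. q=(14,10) nearest=5 d=2 new=(14,10) → add node 6 parent=5 cost=14
7. q=(10,34) nearest=4 d=22 new=(8,18) → add node 7 parent=4 cost=18
8. q=(18,19) nearest=5 d=7 new=(18,18) → add node 8 parent=5 cost=18
9. q=(17,2) nearest=3 d=3 new=(17,2) → add node 9 parent=3 cost=15
10. q=(10,30) nearest=7 d=12 new=(10,24) → add node 10 parent=7 cost=24
11. q=(25,34) nearest=10 d=15 new=(16,30) → add node 11 parent=10 cost=30
12. q=(8,46) nearest=11 d=16 new=(10,36) → add node 12 parent=11 cost=36
13. q=(21,27) nearest=11 d=5 new=(21,27) → add node 13 parent=11 cost=35
14. q=(20,23) nearest=13 d=4 new=(20,23) → add node 14 parent=13 cost=39
15. q=(8,2) nearest=2 d=2 new=(8,2) → add node 15 parent=2 cost=8
16. q=(4,14) nearest=4 d=2 new=(4,14) → add node 16 parent=4 cost=14
17. q=(7,6) nearest=1 d=1 new=(7,6) → add node 17 parent=1 cost=7
18. q=(14,16) nearest=5 d=4 new=(14,16) → add node 18 parent=5 cost=16; rewire 13→18 (27<35); rewire 14→18 (23<39)
19. q=(9,7) nearest=1 d=1 new=(9,7) → add node 19 parent=1 cost=7; rewire 6→19 (12<14)
20. q=(21,23) nearest=14 d=1 new=(21,23) → add node 20 parent=14 cost=24
21. q=(20,20) nearest=8 d=2 new=(20,20) → add node 21 parent=8 cost=20; rewire 20→21 (23<24)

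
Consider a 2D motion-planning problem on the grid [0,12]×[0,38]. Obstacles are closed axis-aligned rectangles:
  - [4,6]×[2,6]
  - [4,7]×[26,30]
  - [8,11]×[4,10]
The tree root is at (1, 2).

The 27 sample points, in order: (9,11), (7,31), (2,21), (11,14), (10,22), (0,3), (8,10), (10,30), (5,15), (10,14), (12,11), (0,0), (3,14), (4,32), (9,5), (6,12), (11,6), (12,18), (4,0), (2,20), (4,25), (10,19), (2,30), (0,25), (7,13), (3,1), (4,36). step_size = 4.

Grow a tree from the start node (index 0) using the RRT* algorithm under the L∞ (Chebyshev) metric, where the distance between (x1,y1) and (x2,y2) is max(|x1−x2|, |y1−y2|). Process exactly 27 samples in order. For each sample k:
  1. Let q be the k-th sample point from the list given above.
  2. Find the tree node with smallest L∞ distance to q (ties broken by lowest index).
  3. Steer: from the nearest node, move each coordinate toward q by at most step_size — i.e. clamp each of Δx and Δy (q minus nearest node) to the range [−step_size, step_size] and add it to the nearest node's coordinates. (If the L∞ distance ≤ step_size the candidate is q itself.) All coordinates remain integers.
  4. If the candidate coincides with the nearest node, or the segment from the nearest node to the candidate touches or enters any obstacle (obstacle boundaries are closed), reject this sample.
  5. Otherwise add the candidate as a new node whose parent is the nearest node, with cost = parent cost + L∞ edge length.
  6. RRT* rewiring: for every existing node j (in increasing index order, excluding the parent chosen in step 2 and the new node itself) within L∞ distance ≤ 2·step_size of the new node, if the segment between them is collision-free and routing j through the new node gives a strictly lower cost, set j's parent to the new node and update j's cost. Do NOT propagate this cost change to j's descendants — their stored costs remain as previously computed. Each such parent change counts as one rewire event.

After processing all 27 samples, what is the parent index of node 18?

Parent of node 18: 15

1. q=(9,11) nearest=0 d=9 new=(5,6) → blocked by [4,6]×[2,6], reject
2. q=(7,31) nearest=0 d=29 new=(5,6) → blocked by [4,6]×[2,6], reject
3. q=(2,21) nearest=0 d=19 new=(2,6) → add node 1 parent=0 cost=4
4. q=(11,14) nearest=1 d=9 new=(6,10) → add node 2 parent=1 cost=8
5. q=(10,22) nearest=2 d=12 new=(10,14) → add node 3 parent=2 cost=12
6. q=(0,3) nearest=0 d=1 new=(0,3) → add node 4 parent=0 cost=1
7. q=(8,10) nearest=2 d=2 new=(8,10) → blocked by [8,11]×[4,10], reject
8. q=(10,30) nearest=3 d=16 new=(10,18) → add node 5 parent=3 cost=16
9. q=(5,15) nearest=2 d=5 new=(5,14) → add node 6 parent=2 cost=12
10. q=(10,14) nearest=3 d=0 → coincident, reject
11. q=(12,11) nearest=3 d=3 new=(12,11) → add node 7 parent=3 cost=15
12. q=(0,0) nearest=0 d=2 new=(0,0) → add node 8 parent=0 cost=2
13. q=(3,14) nearest=6 d=2 new=(3,14) → add node 9 parent=6 cost=14
14. q=(4,32) nearest=5 d=14 new=(6,22) → add node 10 parent=5 cost=20
15. q=(9,5) nearest=2 d=5 new=(9,6) → blocked by [8,11]×[4,10], reject
16. q=(6,12) nearest=2 d=2 new=(6,12) → add node 11 parent=2 cost=10; rewire 9→11 (13<14)
17. q=(11,6) nearest=2 d=5 new=(10,6) → blocked by [8,11]×[4,10], reject
18. q=(12,18) nearest=5 d=2 new=(12,18) → add node 12 parent=5 cost=18
19. q=(4,0) nearest=0 d=3 new=(4,0) → add node 13 parent=0 cost=3
20. q=(2,20) nearest=10 d=4 new=(2,20) → add node 14 parent=10 cost=24
21. q=(4,25) nearest=10 d=3 new=(4,25) → add node 15 parent=10 cost=23
22. q=(10,19) nearest=5 d=1 new=(10,19) → add node 16 parent=5 cost=17
23. q=(2,30) nearest=15 d=5 new=(2,29) → add node 17 parent=15 cost=27
24. q=(0,25) nearest=15 d=4 new=(0,25) → add node 18 parent=15 cost=27
25. q=(7,13) nearest=11 d=1 new=(7,13) → add node 19 parent=11 cost=11; rewire 12→19 (16<18); rewire 14→19 (18<24)
26. q=(3,1) nearest=13 d=1 new=(3,1) → add node 20 parent=13 cost=4
27. q=(4,36) nearest=17 d=7 new=(4,33) → add node 21 parent=17 cost=31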